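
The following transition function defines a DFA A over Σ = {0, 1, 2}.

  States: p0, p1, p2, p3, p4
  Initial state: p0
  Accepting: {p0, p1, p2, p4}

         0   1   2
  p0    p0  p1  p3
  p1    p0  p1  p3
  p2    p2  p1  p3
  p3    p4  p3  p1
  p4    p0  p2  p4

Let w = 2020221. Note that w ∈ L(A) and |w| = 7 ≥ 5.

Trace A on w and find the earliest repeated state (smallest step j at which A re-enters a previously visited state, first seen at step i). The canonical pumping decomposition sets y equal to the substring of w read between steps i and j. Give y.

State sequence: p0 -2-> p3 -0-> p4 -2-> p4 -0-> p0 -2-> p3 -2-> p1 -1-> p1
First repeat at step 3: p4 was already visited.

So i = 2, j = 3, giving x = w[0:2] = 20, y = w[2:3] = 2, z = w[3:7] = 0221.
Check: |xy| = 3 ≤ 5 and |y| = 1 ≥ 1. Reading y takes A from p4 back to p4, so every xyⁱz is accepted.

2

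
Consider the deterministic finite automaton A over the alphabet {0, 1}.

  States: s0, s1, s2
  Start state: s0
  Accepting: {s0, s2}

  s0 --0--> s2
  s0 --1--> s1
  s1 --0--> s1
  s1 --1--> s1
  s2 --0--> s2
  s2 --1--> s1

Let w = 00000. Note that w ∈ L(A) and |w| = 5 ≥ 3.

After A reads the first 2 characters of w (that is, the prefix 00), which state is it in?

s2

Run of A on the first 2 characters of w = 0 0:
  step 0: s0  (start)
  step 1: s2  (read 0: s0→s2)
  step 2: s2  (read 0: s2→s2)

After reading 2 characters, A is in state s2.
(This kind of state-tracing is the core of the pumping-lemma construction: with 3 states, pigeonhole forces a repeat within the first 3 steps.)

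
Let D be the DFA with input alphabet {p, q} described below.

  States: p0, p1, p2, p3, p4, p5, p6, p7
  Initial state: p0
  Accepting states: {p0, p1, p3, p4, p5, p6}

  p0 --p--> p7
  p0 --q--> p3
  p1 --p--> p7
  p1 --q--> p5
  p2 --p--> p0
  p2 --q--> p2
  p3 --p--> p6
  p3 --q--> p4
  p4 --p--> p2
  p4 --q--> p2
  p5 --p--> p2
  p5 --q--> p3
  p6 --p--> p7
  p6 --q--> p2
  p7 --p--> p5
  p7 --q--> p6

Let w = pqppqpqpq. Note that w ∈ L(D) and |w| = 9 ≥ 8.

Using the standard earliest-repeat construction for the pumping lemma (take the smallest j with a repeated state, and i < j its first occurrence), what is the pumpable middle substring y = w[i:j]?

qp

State sequence: p0 -p-> p7 -q-> p6 -p-> p7 -p-> p5 -q-> p3 -p-> p6 -q-> p2 -p-> p0 -q-> p3
First repeat at step 3: p7 was already visited.

So i = 1, j = 3, giving x = w[0:1] = p, y = w[1:3] = qp, z = w[3:9] = pqpqpq.
Check: |xy| = 3 ≤ 8 and |y| = 2 ≥ 1. Reading y takes D from p7 back to p7, so every xyⁱz is accepted.
With |Q| = 8, pigeonhole forces a state repeat no later than step 8; the substring read between the first and second visits to that state can be pumped.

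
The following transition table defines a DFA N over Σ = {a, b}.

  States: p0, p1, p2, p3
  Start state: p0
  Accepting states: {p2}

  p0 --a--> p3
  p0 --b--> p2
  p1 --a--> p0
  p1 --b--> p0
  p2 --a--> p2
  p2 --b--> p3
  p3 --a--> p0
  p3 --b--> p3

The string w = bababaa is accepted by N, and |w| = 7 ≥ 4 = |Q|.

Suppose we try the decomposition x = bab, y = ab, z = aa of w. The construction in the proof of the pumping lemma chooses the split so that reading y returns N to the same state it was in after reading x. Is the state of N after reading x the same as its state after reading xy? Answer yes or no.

no

State sequence: p0 -b-> p2 -a-> p2 -b-> p3 -a-> p0 -b-> p2

After x (step 3): p3. After xy (step 5): p2.
They differ (p3 ≠ p2), so y is not a cycle from the state after x; this split is not the one the pumping-lemma construction produces, and pumping y need not keep the string in L(N).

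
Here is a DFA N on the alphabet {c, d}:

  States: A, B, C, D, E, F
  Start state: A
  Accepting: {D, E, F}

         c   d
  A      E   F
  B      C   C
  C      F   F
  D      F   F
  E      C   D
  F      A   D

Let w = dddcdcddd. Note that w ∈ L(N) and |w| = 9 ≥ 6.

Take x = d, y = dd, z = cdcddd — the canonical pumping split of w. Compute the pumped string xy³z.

dddddddcdcddd

xy^3z = d·dd·dd·dd·cdcddd = dddddddcdcddd.
Reading y = dd takes N from F back to F, so after x·y·y·y the machine is still in F, and z then leads to the accepting state F. Hence dddddddcdcddd ∈ L(N).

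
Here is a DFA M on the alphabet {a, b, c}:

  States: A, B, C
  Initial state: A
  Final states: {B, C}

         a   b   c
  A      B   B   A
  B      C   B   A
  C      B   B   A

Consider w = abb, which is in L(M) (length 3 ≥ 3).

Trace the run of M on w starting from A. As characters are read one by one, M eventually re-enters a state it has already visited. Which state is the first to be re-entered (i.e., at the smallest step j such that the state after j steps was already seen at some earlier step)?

Run of M on w = a b b:
  step 0: A  (start)
  step 1: B  (read a: A→B)
  step 2: B  (read b: B→B)   ← first repeat (B seen earlier)
  step 3: B  (read b: B→B)

The earliest repeat is at step j = 2: M is in B, which it already visited at step i = 1.
With |Q| = 3, pigeonhole forces a state repeat no later than step 3; the substring read between the first and second visits to that state can be pumped.

B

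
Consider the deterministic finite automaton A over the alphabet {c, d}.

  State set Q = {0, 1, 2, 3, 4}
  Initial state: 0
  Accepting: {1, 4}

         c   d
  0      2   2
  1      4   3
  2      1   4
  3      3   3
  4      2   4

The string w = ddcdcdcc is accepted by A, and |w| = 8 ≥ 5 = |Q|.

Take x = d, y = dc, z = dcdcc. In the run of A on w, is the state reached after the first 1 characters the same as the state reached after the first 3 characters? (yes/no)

Run of A on the first 3 characters of w = d d c:
  step 0: 0  (start)
  step 1: 2  (read d: 0→2)
  step 2: 4  (read d: 2→4)
  step 3: 2  (read c: 4→2)

After x (step 1): 2. After xy (step 3): 2.
They match, so y = dc drives A around a cycle from 2 back to itself; pumping y any number of times keeps A in 2 before reading z, and xyⁱz ∈ L(A) for every i ≥ 0.

yes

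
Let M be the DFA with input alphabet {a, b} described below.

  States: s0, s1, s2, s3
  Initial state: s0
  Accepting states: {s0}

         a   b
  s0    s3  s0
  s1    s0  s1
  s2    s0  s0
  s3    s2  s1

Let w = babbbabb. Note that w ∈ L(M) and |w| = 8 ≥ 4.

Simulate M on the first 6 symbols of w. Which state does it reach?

Run of M on the first 6 characters of w = b a b b b a:
  step 0: s0  (start)
  step 1: s0  (read b: s0→s0)
  step 2: s3  (read a: s0→s3)
  step 3: s1  (read b: s3→s1)
  step 4: s1  (read b: s1→s1)
  step 5: s1  (read b: s1→s1)
  step 6: s0  (read a: s1→s0)

After reading 6 characters, M is in state s0.

s0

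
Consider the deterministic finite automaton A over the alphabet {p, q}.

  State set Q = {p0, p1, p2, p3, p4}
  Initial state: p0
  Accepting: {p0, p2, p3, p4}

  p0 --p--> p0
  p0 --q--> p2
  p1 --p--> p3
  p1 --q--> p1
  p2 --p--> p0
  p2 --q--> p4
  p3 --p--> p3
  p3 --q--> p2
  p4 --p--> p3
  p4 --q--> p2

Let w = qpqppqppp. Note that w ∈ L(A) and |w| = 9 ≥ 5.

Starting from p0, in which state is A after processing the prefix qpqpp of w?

State sequence: p0 -q-> p2 -p-> p0 -q-> p2 -p-> p0 -p-> p0

After reading 5 characters, A is in state p0.

p0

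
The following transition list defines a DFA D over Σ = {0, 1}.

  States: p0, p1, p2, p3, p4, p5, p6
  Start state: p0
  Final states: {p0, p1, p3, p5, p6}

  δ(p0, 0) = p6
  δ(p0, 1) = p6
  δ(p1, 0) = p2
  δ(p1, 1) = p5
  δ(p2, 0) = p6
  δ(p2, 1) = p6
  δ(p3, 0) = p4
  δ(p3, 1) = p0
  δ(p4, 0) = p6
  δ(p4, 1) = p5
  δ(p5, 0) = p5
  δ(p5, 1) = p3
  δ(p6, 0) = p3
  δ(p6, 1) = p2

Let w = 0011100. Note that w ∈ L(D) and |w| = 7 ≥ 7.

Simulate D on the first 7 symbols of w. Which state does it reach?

Run of D on the first 7 characters of w = 0 0 1 1 1 0 0:
  step 0: p0  (start)
  step 1: p6  (read 0: p0→p6)
  step 2: p3  (read 0: p6→p3)
  step 3: p0  (read 1: p3→p0)
  step 4: p6  (read 1: p0→p6)
  step 5: p2  (read 1: p6→p2)
  step 6: p6  (read 0: p2→p6)
  step 7: p3  (read 0: p6→p3)

After reading 7 characters, D is in state p3.
(This kind of state-tracing is the core of the pumping-lemma construction: with 7 states, pigeonhole forces a repeat within the first 7 steps.)

p3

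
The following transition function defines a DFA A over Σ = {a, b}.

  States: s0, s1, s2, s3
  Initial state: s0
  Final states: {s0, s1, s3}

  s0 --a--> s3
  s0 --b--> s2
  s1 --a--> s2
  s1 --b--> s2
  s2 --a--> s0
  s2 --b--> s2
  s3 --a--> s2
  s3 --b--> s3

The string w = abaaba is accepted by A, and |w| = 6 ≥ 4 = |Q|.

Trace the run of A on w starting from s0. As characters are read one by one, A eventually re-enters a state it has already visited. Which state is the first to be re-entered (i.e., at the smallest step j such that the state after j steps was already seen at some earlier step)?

s3

Run of A on w = a b a a b a:
  step 0: s0  (start)
  step 1: s3  (read a: s0→s3)
  step 2: s3  (read b: s3→s3)   ← first repeat (s3 seen earlier)
  step 3: s2  (read a: s3→s2)
  step 4: s0  (read a: s2→s0)
  step 5: s2  (read b: s0→s2)
  step 6: s0  (read a: s2→s0)

The earliest repeat is at step j = 2: A is in s3, which it already visited at step i = 1.
Pumping length from the standard proof: p = 4 (the number of states). The repeated state found above gives |xy| = j ≤ 4 and |y| = j − i ≥ 1.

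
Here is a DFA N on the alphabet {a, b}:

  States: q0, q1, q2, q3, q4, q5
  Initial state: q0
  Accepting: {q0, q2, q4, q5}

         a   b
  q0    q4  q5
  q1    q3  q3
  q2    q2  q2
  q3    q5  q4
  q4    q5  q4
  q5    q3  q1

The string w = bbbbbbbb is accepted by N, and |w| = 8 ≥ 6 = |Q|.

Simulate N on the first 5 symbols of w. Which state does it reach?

State sequence: q0 -b-> q5 -b-> q1 -b-> q3 -b-> q4 -b-> q4

After reading 5 characters, N is in state q4.
(This kind of state-tracing is the core of the pumping-lemma construction: with 6 states, pigeonhole forces a repeat within the first 6 steps.)

q4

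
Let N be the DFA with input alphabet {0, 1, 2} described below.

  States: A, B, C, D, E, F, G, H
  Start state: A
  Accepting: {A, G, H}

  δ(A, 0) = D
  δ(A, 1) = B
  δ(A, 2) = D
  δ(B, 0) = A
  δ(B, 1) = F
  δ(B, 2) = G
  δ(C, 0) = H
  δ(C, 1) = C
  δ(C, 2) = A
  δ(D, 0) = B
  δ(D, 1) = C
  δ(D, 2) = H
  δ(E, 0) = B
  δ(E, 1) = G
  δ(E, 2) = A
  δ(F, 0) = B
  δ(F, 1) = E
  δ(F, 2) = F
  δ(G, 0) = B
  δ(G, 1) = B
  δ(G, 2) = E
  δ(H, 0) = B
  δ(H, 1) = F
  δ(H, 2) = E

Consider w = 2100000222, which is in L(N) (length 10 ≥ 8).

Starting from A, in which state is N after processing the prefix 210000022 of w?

Run of N on the first 9 characters of w = 2 1 0 0 0 0 0 2 2:
  step 0: A  (start)
  step 1: D  (read 2: A→D)
  step 2: C  (read 1: D→C)
  step 3: H  (read 0: C→H)
  step 4: B  (read 0: H→B)
  step 5: A  (read 0: B→A)
  step 6: D  (read 0: A→D)
  step 7: B  (read 0: D→B)
  step 8: G  (read 2: B→G)
  step 9: E  (read 2: G→E)

After reading 9 characters, N is in state E.

E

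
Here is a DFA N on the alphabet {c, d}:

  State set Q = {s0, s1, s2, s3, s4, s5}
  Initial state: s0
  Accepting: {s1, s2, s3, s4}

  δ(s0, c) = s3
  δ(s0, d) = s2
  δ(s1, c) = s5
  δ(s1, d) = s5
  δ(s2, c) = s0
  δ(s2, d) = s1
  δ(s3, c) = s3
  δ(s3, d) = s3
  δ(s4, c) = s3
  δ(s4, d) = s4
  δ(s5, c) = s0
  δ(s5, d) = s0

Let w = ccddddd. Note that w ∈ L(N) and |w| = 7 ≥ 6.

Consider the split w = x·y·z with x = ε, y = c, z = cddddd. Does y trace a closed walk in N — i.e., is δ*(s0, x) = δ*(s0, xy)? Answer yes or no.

Run of N on the first 1 characters of w = c:
  step 0: s0  (start)
  step 1: s3  (read c: s0→s3)

After x (step 0): s0. After xy (step 1): s3.
They differ (s0 ≠ s3), so y is not a cycle from the state after x; this split is not the one the pumping-lemma construction produces, and pumping y need not keep the string in L(N).

no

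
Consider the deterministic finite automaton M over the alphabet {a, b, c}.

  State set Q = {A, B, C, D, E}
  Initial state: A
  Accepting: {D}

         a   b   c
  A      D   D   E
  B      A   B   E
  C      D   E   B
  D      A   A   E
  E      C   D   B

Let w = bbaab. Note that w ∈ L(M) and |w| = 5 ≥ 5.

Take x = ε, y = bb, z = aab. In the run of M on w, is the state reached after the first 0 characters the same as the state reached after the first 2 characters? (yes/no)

State sequence: A -b-> D -b-> A

After x (step 0): A. After xy (step 2): A.
They match, so y = bb drives M around a cycle from A back to itself; pumping y any number of times keeps M in A before reading z, and xyⁱz ∈ L(M) for every i ≥ 0.

yes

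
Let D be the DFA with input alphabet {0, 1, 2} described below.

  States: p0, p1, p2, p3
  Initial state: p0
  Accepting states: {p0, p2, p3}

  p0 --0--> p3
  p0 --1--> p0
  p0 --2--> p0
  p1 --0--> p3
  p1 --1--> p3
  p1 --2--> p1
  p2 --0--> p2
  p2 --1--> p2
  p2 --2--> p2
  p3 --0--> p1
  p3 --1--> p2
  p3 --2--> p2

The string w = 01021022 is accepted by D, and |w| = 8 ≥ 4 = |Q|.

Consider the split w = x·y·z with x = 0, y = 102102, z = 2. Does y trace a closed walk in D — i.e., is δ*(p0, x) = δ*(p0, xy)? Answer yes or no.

no

Run of D on the first 7 characters of w = 0 1 0 2 1 0 2:
  step 0: p0  (start)
  step 1: p3  (read 0: p0→p3)
  step 2: p2  (read 1: p3→p2)
  step 3: p2  (read 0: p2→p2)
  step 4: p2  (read 2: p2→p2)
  step 5: p2  (read 1: p2→p2)
  step 6: p2  (read 0: p2→p2)
  step 7: p2  (read 2: p2→p2)

After x (step 1): p3. After xy (step 7): p2.
They differ (p3 ≠ p2), so y is not a cycle from the state after x; this split is not the one the pumping-lemma construction produces, and pumping y need not keep the string in L(D).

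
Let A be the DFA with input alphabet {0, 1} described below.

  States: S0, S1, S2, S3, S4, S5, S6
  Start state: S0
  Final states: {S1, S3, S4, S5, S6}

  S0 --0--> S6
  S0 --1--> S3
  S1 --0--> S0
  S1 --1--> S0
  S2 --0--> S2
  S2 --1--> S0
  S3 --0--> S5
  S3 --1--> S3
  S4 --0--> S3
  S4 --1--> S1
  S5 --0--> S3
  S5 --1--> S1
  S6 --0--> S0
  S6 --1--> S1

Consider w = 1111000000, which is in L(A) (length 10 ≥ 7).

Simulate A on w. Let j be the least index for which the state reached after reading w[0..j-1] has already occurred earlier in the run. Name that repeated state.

S3

Run of A on w = 1 1 1 1 0 0 0 0 0 0:
  step 0: S0  (start)
  step 1: S3  (read 1: S0→S3)
  step 2: S3  (read 1: S3→S3)   ← first repeat (S3 seen earlier)
  step 3: S3  (read 1: S3→S3)
  step 4: S3  (read 1: S3→S3)
  step 5: S5  (read 0: S3→S5)
  step 6: S3  (read 0: S5→S3)
  step 7: S5  (read 0: S3→S5)
  step 8: S3  (read 0: S5→S3)
  step 9: S5  (read 0: S3→S5)
  step 10: S3  (read 0: S5→S3)

The earliest repeat is at step j = 2: A is in S3, which it already visited at step i = 1.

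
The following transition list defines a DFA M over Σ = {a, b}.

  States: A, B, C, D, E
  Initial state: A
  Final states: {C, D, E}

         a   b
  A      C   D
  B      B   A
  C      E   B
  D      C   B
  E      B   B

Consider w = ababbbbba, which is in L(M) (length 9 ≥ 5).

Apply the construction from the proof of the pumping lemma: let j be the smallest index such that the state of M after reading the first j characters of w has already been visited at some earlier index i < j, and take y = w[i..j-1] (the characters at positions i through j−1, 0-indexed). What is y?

a

Run of M on w = a b a b b b b b a:
  step 0: A  (start)
  step 1: C  (read a: A→C)
  step 2: B  (read b: C→B)
  step 3: B  (read a: B→B)   ← first repeat (B seen earlier)
  step 4: A  (read b: B→A)
  step 5: D  (read b: A→D)
  step 6: B  (read b: D→B)
  step 7: A  (read b: B→A)
  step 8: D  (read b: A→D)
  step 9: C  (read a: D→C)

So i = 2, j = 3, giving x = w[0:2] = ab, y = w[2:3] = a, z = w[3:9] = bbbbba.
Check: |xy| = 3 ≤ 5 and |y| = 1 ≥ 1. Reading y takes M from B back to B, so every xyⁱz is accepted.
With |Q| = 5, pigeonhole forces a state repeat no later than step 5; the substring read between the first and second visits to that state can be pumped.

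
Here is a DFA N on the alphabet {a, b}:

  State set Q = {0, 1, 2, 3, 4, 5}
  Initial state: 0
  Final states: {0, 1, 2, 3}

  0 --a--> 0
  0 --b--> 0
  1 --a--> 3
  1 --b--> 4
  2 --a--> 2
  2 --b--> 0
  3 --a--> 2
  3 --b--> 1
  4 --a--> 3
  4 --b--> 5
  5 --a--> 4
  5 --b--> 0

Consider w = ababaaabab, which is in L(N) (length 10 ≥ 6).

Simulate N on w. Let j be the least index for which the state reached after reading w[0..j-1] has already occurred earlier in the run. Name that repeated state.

Run of N on w = a b a b a a a b a b:
  step 0: 0  (start)
  step 1: 0  (read a: 0→0)   ← first repeat (0 seen earlier)
  step 2: 0  (read b: 0→0)
  step 3: 0  (read a: 0→0)
  step 4: 0  (read b: 0→0)
  step 5: 0  (read a: 0→0)
  step 6: 0  (read a: 0→0)
  step 7: 0  (read a: 0→0)
  step 8: 0  (read b: 0→0)
  step 9: 0  (read a: 0→0)
  step 10: 0  (read b: 0→0)

The earliest repeat is at step j = 1: N is in 0, which it already visited at step i = 0.

0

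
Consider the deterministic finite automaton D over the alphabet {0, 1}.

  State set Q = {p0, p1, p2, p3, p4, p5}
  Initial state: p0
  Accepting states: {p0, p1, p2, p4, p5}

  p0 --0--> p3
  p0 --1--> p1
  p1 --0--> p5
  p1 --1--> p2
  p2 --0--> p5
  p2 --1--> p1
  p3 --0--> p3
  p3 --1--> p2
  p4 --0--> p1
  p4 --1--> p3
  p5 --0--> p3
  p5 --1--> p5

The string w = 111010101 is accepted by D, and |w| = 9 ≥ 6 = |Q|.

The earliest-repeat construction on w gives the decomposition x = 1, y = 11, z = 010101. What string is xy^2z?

11111010101

xy^2z = 1·11·11·010101 = 11111010101.
Reading y = 11 takes D from p1 back to p1, so after x·y·y the machine is still in p1, and z then leads to the accepting state p5. Hence 11111010101 ∈ L(D).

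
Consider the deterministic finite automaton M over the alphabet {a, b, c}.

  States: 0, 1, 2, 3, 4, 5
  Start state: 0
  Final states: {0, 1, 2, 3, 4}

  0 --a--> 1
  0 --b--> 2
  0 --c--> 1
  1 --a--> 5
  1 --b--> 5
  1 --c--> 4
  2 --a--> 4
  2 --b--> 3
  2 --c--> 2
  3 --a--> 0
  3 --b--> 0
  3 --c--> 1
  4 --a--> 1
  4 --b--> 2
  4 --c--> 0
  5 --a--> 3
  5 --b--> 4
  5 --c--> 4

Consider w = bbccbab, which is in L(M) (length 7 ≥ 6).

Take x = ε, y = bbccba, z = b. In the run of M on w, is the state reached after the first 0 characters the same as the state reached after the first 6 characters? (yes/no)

no

Run of M on the first 6 characters of w = b b c c b a:
  step 0: 0  (start)
  step 1: 2  (read b: 0→2)
  step 2: 3  (read b: 2→3)
  step 3: 1  (read c: 3→1)
  step 4: 4  (read c: 1→4)
  step 5: 2  (read b: 4→2)
  step 6: 4  (read a: 2→4)

After x (step 0): 0. After xy (step 6): 4.
They differ (0 ≠ 4), so y is not a cycle from the state after x; this split is not the one the pumping-lemma construction produces, and pumping y need not keep the string in L(M).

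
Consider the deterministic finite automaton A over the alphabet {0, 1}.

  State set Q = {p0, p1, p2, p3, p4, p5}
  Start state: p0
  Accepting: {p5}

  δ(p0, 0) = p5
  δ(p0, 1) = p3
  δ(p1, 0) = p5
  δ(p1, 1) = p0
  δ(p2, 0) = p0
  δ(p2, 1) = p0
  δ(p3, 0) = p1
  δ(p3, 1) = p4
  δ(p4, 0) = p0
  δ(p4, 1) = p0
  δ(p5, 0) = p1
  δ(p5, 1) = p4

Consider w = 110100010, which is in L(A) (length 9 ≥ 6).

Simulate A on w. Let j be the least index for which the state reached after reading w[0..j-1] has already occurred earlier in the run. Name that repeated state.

p0

Run of A on w = 1 1 0 1 0 0 0 1 0:
  step 0: p0  (start)
  step 1: p3  (read 1: p0→p3)
  step 2: p4  (read 1: p3→p4)
  step 3: p0  (read 0: p4→p0)   ← first repeat (p0 seen earlier)
  step 4: p3  (read 1: p0→p3)
  step 5: p1  (read 0: p3→p1)
  step 6: p5  (read 0: p1→p5)
  step 7: p1  (read 0: p5→p1)
  step 8: p0  (read 1: p1→p0)
  step 9: p5  (read 0: p0→p5)

The earliest repeat is at step j = 3: A is in p0, which it already visited at step i = 0.
Since A has 6 states, any run of length ≥ 6 visits 6+1 states, so by pigeonhole some state repeats within the first 6 steps — that repeat gives the pumpable loop.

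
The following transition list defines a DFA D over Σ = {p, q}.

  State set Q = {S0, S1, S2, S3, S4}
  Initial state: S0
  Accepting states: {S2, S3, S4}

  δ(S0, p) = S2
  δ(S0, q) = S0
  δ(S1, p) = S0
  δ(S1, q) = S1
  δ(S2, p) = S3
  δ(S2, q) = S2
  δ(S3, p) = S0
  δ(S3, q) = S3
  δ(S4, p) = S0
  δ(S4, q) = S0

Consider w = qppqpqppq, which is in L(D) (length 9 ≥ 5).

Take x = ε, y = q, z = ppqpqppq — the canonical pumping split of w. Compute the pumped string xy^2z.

xy^2z = ε·q·q·ppqpqppq = qqppqpqppq.
Reading y = q takes D from S0 back to S0, so after x·y·y the machine is still in S0, and z then leads to the accepting state S3. Hence qqppqpqppq ∈ L(D).

qqppqpqppq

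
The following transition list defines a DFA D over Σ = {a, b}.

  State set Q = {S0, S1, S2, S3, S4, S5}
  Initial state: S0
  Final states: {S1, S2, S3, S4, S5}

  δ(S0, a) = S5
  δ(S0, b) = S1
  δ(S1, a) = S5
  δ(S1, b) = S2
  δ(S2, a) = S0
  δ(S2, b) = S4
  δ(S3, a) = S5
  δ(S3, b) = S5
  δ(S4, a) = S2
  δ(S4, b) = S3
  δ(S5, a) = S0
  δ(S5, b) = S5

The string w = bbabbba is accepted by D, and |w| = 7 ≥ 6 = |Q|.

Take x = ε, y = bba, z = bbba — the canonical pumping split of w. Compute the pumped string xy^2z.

bbabbabbba

xy^2z = ε·bba·bba·bbba = bbabbabbba.
Reading y = bba takes D from S0 back to S0, so after x·y·y the machine is still in S0, and z then leads to the accepting state S2. Hence bbabbabbba ∈ L(D).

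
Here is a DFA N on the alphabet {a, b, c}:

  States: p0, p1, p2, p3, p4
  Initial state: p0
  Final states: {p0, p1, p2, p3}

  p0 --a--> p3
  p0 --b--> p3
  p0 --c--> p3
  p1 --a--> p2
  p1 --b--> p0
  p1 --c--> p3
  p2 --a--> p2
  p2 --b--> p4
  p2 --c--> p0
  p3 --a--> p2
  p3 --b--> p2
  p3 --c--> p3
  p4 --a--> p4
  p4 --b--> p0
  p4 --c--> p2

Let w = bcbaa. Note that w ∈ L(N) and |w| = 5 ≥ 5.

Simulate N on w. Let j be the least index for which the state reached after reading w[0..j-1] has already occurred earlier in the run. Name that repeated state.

p3

State sequence: p0 -b-> p3 -c-> p3 -b-> p2 -a-> p2 -a-> p2
First repeat at step 2: p3 was already visited.

The earliest repeat is at step j = 2: N is in p3, which it already visited at step i = 1.
Pumping length from the standard proof: p = 5 (the number of states). The repeated state found above gives |xy| = j ≤ 5 and |y| = j − i ≥ 1.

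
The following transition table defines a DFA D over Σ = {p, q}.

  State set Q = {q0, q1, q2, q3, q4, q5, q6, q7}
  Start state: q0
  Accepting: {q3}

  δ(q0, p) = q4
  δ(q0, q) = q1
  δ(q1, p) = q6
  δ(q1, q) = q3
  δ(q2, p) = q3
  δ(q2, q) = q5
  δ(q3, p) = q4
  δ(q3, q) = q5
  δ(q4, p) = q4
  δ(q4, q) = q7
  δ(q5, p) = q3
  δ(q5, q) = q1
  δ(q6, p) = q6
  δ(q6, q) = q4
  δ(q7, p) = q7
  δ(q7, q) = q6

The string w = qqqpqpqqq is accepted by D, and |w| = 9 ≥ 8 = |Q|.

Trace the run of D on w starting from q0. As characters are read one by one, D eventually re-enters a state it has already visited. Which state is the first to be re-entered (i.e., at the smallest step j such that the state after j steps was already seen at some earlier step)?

Run of D on w = q q q p q p q q q:
  step 0: q0  (start)
  step 1: q1  (read q: q0→q1)
  step 2: q3  (read q: q1→q3)
  step 3: q5  (read q: q3→q5)
  step 4: q3  (read p: q5→q3)   ← first repeat (q3 seen earlier)
  step 5: q5  (read q: q3→q5)
  step 6: q3  (read p: q5→q3)
  step 7: q5  (read q: q3→q5)
  step 8: q1  (read q: q5→q1)
  step 9: q3  (read q: q1→q3)

The earliest repeat is at step j = 4: D is in q3, which it already visited at step i = 2.
The DFA has 8 states, so the proof of the pumping lemma guarantees a repeated state among the first 8+1 visited; the segment between the two visits is the pumpable y.

q3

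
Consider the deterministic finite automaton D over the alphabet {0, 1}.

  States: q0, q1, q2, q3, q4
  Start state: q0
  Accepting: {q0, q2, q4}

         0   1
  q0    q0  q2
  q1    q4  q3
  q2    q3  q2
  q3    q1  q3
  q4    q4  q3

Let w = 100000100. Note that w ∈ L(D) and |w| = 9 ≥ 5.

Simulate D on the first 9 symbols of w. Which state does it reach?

q4

Run of D on the first 9 characters of w = 1 0 0 0 0 0 1 0 0:
  step 0: q0  (start)
  step 1: q2  (read 1: q0→q2)
  step 2: q3  (read 0: q2→q3)
  step 3: q1  (read 0: q3→q1)
  step 4: q4  (read 0: q1→q4)
  step 5: q4  (read 0: q4→q4)
  step 6: q4  (read 0: q4→q4)
  step 7: q3  (read 1: q4→q3)
  step 8: q1  (read 0: q3→q1)
  step 9: q4  (read 0: q1→q4)

After reading 9 characters, D is in state q4.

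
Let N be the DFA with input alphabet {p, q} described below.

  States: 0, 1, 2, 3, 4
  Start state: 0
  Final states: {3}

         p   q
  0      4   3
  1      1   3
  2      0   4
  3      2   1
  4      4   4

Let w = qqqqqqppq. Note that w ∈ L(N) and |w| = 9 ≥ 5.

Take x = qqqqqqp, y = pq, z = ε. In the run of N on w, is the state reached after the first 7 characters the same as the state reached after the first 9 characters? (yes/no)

no

Run of N on the first 9 characters of w = q q q q q q p p q:
  step 0: 0  (start)
  step 1: 3  (read q: 0→3)
  step 2: 1  (read q: 3→1)
  step 3: 3  (read q: 1→3)
  step 4: 1  (read q: 3→1)
  step 5: 3  (read q: 1→3)
  step 6: 1  (read q: 3→1)
  step 7: 1  (read p: 1→1)
  step 8: 1  (read p: 1→1)
  step 9: 3  (read q: 1→3)

After x (step 7): 1. After xy (step 9): 3.
They differ (1 ≠ 3), so y is not a cycle from the state after x; this split is not the one the pumping-lemma construction produces, and pumping y need not keep the string in L(N).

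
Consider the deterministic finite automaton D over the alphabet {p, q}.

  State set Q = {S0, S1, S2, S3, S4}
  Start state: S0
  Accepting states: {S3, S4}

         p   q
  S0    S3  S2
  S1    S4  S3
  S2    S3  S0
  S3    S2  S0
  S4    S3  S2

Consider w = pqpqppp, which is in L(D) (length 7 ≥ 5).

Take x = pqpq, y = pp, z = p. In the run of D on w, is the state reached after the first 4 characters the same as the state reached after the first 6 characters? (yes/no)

Run of D on the first 6 characters of w = p q p q p p:
  step 0: S0  (start)
  step 1: S3  (read p: S0→S3)
  step 2: S0  (read q: S3→S0)
  step 3: S3  (read p: S0→S3)
  step 4: S0  (read q: S3→S0)
  step 5: S3  (read p: S0→S3)
  step 6: S2  (read p: S3→S2)

After x (step 4): S0. After xy (step 6): S2.
They differ (S0 ≠ S2), so y is not a cycle from the state after x; this split is not the one the pumping-lemma construction produces, and pumping y need not keep the string in L(D).

no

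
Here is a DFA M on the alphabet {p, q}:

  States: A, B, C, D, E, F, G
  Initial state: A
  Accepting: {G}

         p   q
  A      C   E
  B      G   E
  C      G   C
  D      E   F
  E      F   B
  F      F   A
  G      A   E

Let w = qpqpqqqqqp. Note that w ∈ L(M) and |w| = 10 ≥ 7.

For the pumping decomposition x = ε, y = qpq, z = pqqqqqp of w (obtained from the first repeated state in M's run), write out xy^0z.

xy⁰z = xz = ε·pqqqqqp = pqqqqqp.
Reading y = qpq takes M from A back to A, so after x the machine is still in A, and z then leads to the accepting state G. Hence pqqqqqp ∈ L(M).

pqqqqqp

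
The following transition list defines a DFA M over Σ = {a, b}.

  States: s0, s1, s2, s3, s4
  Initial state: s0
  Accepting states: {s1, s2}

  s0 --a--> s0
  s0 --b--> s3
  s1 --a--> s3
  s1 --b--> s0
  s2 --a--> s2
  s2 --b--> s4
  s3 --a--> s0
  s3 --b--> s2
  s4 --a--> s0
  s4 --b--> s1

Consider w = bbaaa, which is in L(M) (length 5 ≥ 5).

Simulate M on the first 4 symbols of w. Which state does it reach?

s2

State sequence: s0 -b-> s3 -b-> s2 -a-> s2 -a-> s2

After reading 4 characters, M is in state s2.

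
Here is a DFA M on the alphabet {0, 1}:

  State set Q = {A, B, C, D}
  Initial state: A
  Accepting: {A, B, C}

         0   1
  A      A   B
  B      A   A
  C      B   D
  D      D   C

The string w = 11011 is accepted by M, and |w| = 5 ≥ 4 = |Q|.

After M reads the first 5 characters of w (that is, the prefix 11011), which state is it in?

State sequence: A -1-> B -1-> A -0-> A -1-> B -1-> A

After reading 5 characters, M is in state A.

A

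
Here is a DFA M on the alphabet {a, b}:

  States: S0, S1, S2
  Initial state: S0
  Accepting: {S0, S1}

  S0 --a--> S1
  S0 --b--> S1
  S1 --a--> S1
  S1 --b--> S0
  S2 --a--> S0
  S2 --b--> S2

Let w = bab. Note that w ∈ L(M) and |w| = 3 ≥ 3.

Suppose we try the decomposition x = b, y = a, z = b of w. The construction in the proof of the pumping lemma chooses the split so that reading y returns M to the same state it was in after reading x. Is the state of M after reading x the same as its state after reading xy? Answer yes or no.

yes

State sequence: S0 -b-> S1 -a-> S1

After x (step 1): S1. After xy (step 2): S1.
They match, so y = a drives M around a cycle from S1 back to itself; pumping y any number of times keeps M in S1 before reading z, and xyⁱz ∈ L(M) for every i ≥ 0.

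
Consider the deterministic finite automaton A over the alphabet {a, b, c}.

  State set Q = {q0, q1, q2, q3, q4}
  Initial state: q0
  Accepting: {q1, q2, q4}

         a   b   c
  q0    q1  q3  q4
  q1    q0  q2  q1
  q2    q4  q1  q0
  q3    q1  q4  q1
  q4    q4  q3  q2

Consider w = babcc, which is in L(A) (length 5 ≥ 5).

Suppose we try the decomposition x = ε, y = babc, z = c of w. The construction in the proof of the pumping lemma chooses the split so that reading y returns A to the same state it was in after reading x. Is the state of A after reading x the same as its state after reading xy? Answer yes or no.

yes

State sequence: q0 -b-> q3 -a-> q1 -b-> q2 -c-> q0

After x (step 0): q0. After xy (step 4): q0.
They match, so y = babc drives A around a cycle from q0 back to itself; pumping y any number of times keeps A in q0 before reading z, and xyⁱz ∈ L(A) for every i ≥ 0.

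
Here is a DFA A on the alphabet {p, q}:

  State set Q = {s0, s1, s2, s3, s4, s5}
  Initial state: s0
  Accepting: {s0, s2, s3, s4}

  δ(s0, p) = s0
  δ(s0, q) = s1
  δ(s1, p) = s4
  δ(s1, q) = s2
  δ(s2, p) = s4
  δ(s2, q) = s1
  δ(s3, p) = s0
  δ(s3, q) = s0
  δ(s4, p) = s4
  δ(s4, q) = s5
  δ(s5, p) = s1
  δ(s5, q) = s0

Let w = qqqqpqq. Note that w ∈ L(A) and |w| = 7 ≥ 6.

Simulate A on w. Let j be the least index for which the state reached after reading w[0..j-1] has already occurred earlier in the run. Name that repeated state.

State sequence: s0 -q-> s1 -q-> s2 -q-> s1 -q-> s2 -p-> s4 -q-> s5 -q-> s0
First repeat at step 3: s1 was already visited.

The earliest repeat is at step j = 3: A is in s1, which it already visited at step i = 1.
Since A has 6 states, any run of length ≥ 6 visits 6+1 states, so by pigeonhole some state repeats within the first 6 steps — that repeat gives the pumpable loop.

s1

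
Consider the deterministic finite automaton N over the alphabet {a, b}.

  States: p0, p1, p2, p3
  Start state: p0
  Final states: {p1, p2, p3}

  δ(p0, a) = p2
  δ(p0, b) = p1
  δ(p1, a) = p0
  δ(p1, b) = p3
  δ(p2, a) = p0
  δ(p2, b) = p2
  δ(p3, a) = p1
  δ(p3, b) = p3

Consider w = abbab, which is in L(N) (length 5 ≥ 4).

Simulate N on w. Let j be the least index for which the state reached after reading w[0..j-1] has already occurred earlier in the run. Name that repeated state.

p2

Run of N on w = a b b a b:
  step 0: p0  (start)
  step 1: p2  (read a: p0→p2)
  step 2: p2  (read b: p2→p2)   ← first repeat (p2 seen earlier)
  step 3: p2  (read b: p2→p2)
  step 4: p0  (read a: p2→p0)
  step 5: p1  (read b: p0→p1)

The earliest repeat is at step j = 2: N is in p2, which it already visited at step i = 1.
Pumping length from the standard proof: p = 4 (the number of states). The repeated state found above gives |xy| = j ≤ 4 and |y| = j − i ≥ 1.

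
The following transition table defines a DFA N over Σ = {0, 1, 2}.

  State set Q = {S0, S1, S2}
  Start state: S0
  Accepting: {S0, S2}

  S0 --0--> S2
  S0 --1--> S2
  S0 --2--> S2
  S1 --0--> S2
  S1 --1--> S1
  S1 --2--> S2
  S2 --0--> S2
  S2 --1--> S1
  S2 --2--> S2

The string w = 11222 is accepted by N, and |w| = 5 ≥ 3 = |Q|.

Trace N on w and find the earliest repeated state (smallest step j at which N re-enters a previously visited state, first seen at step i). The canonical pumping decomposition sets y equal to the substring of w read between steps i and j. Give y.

Run of N on w = 1 1 2 2 2:
  step 0: S0  (start)
  step 1: S2  (read 1: S0→S2)
  step 2: S1  (read 1: S2→S1)
  step 3: S2  (read 2: S1→S2)   ← first repeat (S2 seen earlier)
  step 4: S2  (read 2: S2→S2)
  step 5: S2  (read 2: S2→S2)

So i = 1, j = 3, giving x = w[0:1] = 1, y = w[1:3] = 12, z = w[3:5] = 22.
Check: |xy| = 3 ≤ 3 and |y| = 2 ≥ 1. Reading y takes N from S2 back to S2, so every xyⁱz is accepted.

12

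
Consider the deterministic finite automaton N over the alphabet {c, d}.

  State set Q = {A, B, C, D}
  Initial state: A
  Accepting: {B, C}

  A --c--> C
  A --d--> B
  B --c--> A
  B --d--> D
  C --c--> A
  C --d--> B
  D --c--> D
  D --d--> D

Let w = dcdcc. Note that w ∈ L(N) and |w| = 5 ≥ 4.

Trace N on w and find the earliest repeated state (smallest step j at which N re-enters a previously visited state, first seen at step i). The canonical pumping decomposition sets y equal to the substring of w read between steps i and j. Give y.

State sequence: A -d-> B -c-> A -d-> B -c-> A -c-> C
First repeat at step 2: A was already visited.

So i = 0, j = 2, giving x = w[0:0] = ε, y = w[0:2] = dc, z = w[2:5] = dcc.
Check: |xy| = 2 ≤ 4 and |y| = 2 ≥ 1. Reading y takes N from A back to A, so every xyⁱz is accepted.
Since N has 4 states, any run of length ≥ 4 visits 4+1 states, so by pigeonhole some state repeats within the first 4 steps — that repeat gives the pumpable loop.

dc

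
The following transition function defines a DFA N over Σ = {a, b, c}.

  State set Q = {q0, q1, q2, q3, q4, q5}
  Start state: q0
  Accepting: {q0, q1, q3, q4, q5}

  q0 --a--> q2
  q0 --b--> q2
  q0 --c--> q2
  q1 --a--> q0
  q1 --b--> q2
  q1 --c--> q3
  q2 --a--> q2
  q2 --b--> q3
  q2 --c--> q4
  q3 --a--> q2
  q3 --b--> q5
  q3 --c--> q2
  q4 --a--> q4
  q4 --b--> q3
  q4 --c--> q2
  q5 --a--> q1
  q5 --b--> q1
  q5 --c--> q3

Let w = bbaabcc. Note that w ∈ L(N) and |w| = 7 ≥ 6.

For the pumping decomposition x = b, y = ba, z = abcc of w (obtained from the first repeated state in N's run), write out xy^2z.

bbabaabcc

xy^2z = b·ba·ba·abcc = bbabaabcc.
Reading y = ba takes N from q2 back to q2, so after x·y·y the machine is still in q2, and z then leads to the accepting state q4. Hence bbabaabcc ∈ L(N).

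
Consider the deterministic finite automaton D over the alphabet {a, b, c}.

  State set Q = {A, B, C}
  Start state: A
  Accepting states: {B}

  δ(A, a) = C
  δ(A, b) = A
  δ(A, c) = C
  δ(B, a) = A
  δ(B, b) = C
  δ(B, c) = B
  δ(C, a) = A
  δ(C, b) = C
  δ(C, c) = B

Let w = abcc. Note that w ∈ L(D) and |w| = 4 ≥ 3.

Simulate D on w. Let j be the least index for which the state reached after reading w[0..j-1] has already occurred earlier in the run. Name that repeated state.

State sequence: A -a-> C -b-> C -c-> B -c-> B
First repeat at step 2: C was already visited.

The earliest repeat is at step j = 2: D is in C, which it already visited at step i = 1.

C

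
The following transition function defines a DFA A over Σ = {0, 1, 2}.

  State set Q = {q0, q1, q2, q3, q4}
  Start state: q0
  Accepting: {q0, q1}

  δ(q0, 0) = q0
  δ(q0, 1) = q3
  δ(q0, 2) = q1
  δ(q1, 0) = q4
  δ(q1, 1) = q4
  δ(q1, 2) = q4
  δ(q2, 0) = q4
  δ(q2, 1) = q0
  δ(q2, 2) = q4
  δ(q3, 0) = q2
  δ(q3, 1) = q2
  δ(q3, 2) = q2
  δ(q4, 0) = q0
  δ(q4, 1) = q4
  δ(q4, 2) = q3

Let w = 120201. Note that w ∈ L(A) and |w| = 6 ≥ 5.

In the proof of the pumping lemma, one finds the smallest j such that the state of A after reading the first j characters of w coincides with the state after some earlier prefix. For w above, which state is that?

q3

State sequence: q0 -1-> q3 -2-> q2 -0-> q4 -2-> q3 -0-> q2 -1-> q0
First repeat at step 4: q3 was already visited.

The earliest repeat is at step j = 4: A is in q3, which it already visited at step i = 1.
The DFA has 5 states, so the proof of the pumping lemma guarantees a repeated state among the first 5+1 visited; the segment between the two visits is the pumpable y.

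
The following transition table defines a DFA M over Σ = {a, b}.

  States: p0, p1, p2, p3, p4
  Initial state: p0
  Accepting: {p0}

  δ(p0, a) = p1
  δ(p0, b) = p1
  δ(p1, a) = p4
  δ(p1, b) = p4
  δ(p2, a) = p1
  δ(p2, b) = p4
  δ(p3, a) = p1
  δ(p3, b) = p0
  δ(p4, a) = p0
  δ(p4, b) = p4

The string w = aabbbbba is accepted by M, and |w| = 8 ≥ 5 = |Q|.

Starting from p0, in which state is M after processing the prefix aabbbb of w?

Run of M on the first 6 characters of w = a a b b b b:
  step 0: p0  (start)
  step 1: p1  (read a: p0→p1)
  step 2: p4  (read a: p1→p4)
  step 3: p4  (read b: p4→p4)
  step 4: p4  (read b: p4→p4)
  step 5: p4  (read b: p4→p4)
  step 6: p4  (read b: p4→p4)

After reading 6 characters, M is in state p4.
(This kind of state-tracing is the core of the pumping-lemma construction: with 5 states, pigeonhole forces a repeat within the first 5 steps.)

p4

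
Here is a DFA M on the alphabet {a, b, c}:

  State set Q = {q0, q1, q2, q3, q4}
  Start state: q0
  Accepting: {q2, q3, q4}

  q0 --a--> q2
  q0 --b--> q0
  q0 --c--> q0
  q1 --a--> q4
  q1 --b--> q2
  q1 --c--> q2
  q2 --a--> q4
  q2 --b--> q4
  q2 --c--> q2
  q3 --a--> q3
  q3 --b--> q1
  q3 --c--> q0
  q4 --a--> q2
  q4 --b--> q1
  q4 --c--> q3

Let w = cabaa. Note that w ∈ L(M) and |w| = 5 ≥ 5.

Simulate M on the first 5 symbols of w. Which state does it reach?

q4

State sequence: q0 -c-> q0 -a-> q2 -b-> q4 -a-> q2 -a-> q4

After reading 5 characters, M is in state q4.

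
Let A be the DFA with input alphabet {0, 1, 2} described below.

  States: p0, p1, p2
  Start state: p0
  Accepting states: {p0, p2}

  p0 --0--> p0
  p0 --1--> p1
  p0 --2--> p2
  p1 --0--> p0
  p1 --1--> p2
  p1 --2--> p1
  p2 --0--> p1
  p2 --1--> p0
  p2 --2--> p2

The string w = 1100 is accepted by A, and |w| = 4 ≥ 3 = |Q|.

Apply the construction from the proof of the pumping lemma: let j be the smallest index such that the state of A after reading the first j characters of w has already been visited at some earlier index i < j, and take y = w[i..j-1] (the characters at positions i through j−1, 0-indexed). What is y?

State sequence: p0 -1-> p1 -1-> p2 -0-> p1 -0-> p0
First repeat at step 3: p1 was already visited.

So i = 1, j = 3, giving x = w[0:1] = 1, y = w[1:3] = 10, z = w[3:4] = 0.
Check: |xy| = 3 ≤ 3 and |y| = 2 ≥ 1. Reading y takes A from p1 back to p1, so every xyⁱz is accepted.

10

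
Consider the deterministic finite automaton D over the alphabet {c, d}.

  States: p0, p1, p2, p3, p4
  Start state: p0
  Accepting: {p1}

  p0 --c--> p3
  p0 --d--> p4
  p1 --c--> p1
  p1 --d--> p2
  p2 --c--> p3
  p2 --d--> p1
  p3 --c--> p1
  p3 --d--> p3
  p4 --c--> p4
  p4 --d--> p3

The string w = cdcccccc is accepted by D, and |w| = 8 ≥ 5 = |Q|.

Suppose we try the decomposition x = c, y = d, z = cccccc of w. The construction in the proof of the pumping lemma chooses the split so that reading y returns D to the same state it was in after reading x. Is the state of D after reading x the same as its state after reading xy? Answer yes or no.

yes

Run of D on the first 2 characters of w = c d:
  step 0: p0  (start)
  step 1: p3  (read c: p0→p3)
  step 2: p3  (read d: p3→p3)

After x (step 1): p3. After xy (step 2): p3.
They match, so y = d drives D around a cycle from p3 back to itself; pumping y any number of times keeps D in p3 before reading z, and xyⁱz ∈ L(D) for every i ≥ 0.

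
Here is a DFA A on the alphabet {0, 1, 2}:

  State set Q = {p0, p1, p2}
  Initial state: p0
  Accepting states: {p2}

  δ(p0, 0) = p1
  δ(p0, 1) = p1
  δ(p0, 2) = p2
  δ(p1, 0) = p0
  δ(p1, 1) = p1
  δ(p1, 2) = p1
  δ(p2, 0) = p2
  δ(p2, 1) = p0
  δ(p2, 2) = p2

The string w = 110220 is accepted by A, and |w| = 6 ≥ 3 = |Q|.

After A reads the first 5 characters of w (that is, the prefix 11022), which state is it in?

p2

Run of A on the first 5 characters of w = 1 1 0 2 2:
  step 0: p0  (start)
  step 1: p1  (read 1: p0→p1)
  step 2: p1  (read 1: p1→p1)
  step 3: p0  (read 0: p1→p0)
  step 4: p2  (read 2: p0→p2)
  step 5: p2  (read 2: p2→p2)

After reading 5 characters, A is in state p2.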